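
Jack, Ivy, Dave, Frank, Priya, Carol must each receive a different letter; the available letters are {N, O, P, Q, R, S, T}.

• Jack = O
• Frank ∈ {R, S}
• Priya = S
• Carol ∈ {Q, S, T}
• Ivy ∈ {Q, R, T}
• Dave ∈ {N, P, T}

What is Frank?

Jack's domain is down to {O}, so Jack = O.
Priya's domain is down to {S}, so Priya = S. So Frank, Carol can't be S.
So Frank = R.

R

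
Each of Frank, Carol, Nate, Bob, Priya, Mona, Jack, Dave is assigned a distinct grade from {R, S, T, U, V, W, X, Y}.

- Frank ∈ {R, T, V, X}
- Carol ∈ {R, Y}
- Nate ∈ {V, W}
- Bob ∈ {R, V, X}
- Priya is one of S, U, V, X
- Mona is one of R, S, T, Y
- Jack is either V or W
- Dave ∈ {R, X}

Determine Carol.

Y

The 8 variables together cover exactly {R, S, T, U, V, W, X, Y} — 8 values for 8 variables — and U appears only in Priya's list, so Priya = U.
Among the 7 still-open variables, S fits only Mona (and all 7 values in {R, S, T, V, W, X, Y} must be used), so Mona = S.
Among the 6 still-open variables, T fits only Frank (and all 6 values in {R, T, V, W, X, Y} must be used), so Frank = T.
Among the 5 still-open variables, Y fits only Carol (and all 5 values in {R, V, W, X, Y} must be used), so Carol = Y.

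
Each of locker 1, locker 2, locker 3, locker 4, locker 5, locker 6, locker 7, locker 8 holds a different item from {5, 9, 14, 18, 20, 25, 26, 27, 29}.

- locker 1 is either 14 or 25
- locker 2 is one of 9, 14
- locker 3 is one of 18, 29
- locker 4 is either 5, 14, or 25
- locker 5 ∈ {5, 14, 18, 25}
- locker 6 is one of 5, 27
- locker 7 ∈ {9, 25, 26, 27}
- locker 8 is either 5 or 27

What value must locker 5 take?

18

The 8 variables together cover exactly {5, 9, 14, 18, 25, 26, 27, 29} — 8 values for 8 variables — and 26 appears only in locker 7's list, so locker 7 = 26.
The 7 still-open variables together cover exactly {5, 9, 14, 18, 25, 27, 29} — 7 values for 7 variables — and 9 appears only in locker 2's list, so locker 2 = 9.
The 6 still-open variables together cover exactly {5, 14, 18, 25, 27, 29} — 6 values for 6 variables — and 29 appears only in locker 3's list, so locker 3 = 29.
The 5 still-open variables together cover exactly {5, 14, 18, 25, 27} — 5 values for 5 variables — and 18 appears only in locker 5's list, so locker 5 = 18.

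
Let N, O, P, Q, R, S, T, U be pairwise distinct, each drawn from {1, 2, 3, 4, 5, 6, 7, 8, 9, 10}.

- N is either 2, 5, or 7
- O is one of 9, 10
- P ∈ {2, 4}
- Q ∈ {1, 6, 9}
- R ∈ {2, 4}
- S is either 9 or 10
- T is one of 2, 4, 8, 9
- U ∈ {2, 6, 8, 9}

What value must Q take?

1

O and S between them cover only {9, 10} — a naked pair. Remove those values from Q, T, U.
P and R between them cover only {2, 4} — a naked pair. Remove those values from N, T, U.
T has just one choice, so T = 8. Eliminate 8 elsewhere: U.
U must be 6 (only option left). Strike 6 from Q.
So Q = 1.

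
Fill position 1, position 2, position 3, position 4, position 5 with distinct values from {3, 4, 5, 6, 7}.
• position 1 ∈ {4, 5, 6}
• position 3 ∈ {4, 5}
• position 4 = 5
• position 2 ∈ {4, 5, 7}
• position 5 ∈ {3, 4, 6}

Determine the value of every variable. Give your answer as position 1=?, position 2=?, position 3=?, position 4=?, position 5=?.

position 1=6, position 2=7, position 3=4, position 4=5, position 5=3

position 4 must be 5 (only option left). Strike 5 from position 1, position 2, position 3.
position 3 must be 4 (only option left). Remove 4 from position 1, position 2, position 5.
position 1 has just one choice, so position 1 = 6. Eliminate 6 elsewhere: position 5.
position 2 has just one choice, so position 2 = 7.
That leaves position 5 = 3.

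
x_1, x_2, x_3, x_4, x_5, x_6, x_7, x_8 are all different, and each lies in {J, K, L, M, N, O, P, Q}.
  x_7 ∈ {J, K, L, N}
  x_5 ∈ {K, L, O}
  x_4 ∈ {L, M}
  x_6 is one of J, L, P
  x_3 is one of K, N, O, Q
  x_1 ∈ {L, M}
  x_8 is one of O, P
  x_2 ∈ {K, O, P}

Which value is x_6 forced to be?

J

Among the 8 variables, Q fits only x_3 (and all 8 values in {J, K, L, M, N, O, P, Q} must be used), so x_3 = Q.
Among the 7 still-open variables, N fits only x_7 (and all 7 values in {J, K, L, M, N, O, P} must be used), so x_7 = N.
Among the 6 still-open variables, J fits only x_6 (and all 6 values in {J, K, L, M, O, P} must be used), so x_6 = J.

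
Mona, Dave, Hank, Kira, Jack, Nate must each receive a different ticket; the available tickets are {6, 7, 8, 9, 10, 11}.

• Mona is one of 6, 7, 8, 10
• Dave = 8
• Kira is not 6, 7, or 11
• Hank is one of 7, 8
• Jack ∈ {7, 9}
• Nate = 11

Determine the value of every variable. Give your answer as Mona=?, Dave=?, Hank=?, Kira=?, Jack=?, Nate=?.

Dave must be 8 (only option left). Strike 8 from Mona, Hank, Kira.
Hank must be 7 (only option left). Strike 7 from Mona, Jack.
Jack's domain is down to {9}, so Jack = 9. Strike 9 from Kira.
That leaves Nate = 11.
Kira's domain is down to {10}, so Kira = 10. Strike 10 from Mona.
Mona must be 6 (only option left).

Mona=6, Dave=8, Hank=7, Kira=10, Jack=9, Nate=11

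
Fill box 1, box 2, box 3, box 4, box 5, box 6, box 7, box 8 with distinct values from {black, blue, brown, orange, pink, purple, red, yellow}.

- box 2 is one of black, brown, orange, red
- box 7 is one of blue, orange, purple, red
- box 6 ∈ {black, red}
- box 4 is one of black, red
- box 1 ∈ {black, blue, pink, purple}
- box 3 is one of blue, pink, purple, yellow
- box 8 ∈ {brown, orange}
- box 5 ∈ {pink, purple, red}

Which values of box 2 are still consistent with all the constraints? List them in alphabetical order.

brown, orange

The 8 variables together cover exactly {black, blue, brown, orange, pink, purple, red, yellow} — 8 values for 8 variables — and yellow appears only in box 3's list, so box 3 = yellow.
The 2 variables box 4 and box 6 are confined to {black, red}, which locks those values in; drop them from box 1, box 2, box 5, box 7.
box 2 and box 8 between them cover only {brown, orange} — a naked pair. Remove those values from box 7.
No further eliminations apply; box 2 can still be any of brown, orange.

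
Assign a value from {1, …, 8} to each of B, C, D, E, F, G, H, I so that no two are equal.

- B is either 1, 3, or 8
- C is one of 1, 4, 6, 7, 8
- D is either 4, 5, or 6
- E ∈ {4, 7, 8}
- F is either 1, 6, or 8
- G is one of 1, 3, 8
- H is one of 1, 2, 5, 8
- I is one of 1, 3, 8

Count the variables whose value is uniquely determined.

The 8 variables draw from only 8 values {1, 2, 3, 4, 5, 6, 7, 8}, so each is used; only H can be 2, hence H = 2.
The 7 still-open variables together cover exactly {1, 3, 4, 5, 6, 7, 8} — 7 values for 7 variables — and 5 appears only in D's list, so D = 5.
The 3 variables B, G, I are confined to {1, 3, 8}, which locks those values in; drop them from C, E, F.
F has just one choice, so F = 6. Remove 6 from C.
Determined: D=5, F=6, H=2. The other variables each still have more than one consistent value. That makes 3.

3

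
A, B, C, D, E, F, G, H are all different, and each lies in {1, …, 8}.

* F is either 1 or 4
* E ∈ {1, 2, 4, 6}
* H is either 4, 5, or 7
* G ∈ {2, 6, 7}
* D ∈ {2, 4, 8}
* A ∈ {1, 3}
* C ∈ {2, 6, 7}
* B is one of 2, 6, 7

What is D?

8

Among the 8 variables, 3 fits only A (and all 8 values in {1, 2, 3, 4, 5, 6, 7, 8} must be used), so A = 3.
Among the 7 still-open variables, 5 fits only H (and all 7 values in {1, 2, 4, 5, 6, 7, 8} must be used), so H = 5.
The 6 still-open variables draw from only 6 values {1, 2, 4, 6, 7, 8}, so each is used; only D can be 8, hence D = 8.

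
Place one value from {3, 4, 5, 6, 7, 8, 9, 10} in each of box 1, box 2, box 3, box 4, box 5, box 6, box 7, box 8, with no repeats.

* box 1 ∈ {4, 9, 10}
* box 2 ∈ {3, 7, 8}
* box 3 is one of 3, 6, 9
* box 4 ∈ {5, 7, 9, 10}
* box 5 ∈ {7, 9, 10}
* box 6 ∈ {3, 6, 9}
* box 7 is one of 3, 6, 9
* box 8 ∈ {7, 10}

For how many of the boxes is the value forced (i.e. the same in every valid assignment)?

Among the 8 variables, 4 fits only box 1 (and all 8 values in {3, 4, 5, 6, 7, 8, 9, 10} must be used), so box 1 = 4.
Among the 7 still-open variables, 5 fits only box 4 (and all 7 values in {3, 5, 6, 7, 8, 9, 10} must be used), so box 4 = 5.
The 6 still-open variables draw from only 6 values {3, 6, 7, 8, 9, 10}, so each is used; only box 2 can be 8, hence box 2 = 8.
box 3, box 6, box 7 between them cover only {3, 6, 9} — a naked triple. Remove those values from box 5.
Determined: box 1=4, box 2=8, box 4=5. The other boxes each still have more than one consistent value. That makes 3.

3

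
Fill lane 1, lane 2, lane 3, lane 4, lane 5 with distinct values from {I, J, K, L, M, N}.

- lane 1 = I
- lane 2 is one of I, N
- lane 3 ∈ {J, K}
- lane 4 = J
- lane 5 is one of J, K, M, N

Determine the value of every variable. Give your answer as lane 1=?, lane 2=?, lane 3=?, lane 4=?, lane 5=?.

lane 1=I, lane 2=N, lane 3=K, lane 4=J, lane 5=M

lane 1's domain is down to {I}, so lane 1 = I. Remove I from lane 2.
lane 2 must be N (only option left). So lane 5 can't be N.
lane 4 has just one choice, so lane 4 = J. Strike J from lane 3, lane 5.
lane 3 has just one choice, so lane 3 = K. Remove K from lane 5.
lane 5 has just one choice, so lane 5 = M.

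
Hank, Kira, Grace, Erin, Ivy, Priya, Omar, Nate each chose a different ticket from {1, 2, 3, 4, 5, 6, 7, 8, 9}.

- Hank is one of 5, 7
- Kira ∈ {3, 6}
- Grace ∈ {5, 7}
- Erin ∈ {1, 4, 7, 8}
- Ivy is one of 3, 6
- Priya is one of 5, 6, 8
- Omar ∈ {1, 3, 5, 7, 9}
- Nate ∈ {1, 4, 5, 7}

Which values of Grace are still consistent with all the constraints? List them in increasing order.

Among the 8 variables, 9 fits only Omar (and all 8 values in {1, 3, 4, 5, 6, 7, 8, 9} must be used), so Omar = 9.
Hank and Grace between them cover only {5, 7} — a naked pair. Remove those values from Erin, Priya, Nate.
The 2 variables Kira and Ivy are confined to {3, 6}, which locks those values in; drop them from Priya.
Priya's domain is down to {8}, so Priya = 8. Strike 8 from Erin.
No further eliminations apply; Grace can still be any of 5, 7.

5, 7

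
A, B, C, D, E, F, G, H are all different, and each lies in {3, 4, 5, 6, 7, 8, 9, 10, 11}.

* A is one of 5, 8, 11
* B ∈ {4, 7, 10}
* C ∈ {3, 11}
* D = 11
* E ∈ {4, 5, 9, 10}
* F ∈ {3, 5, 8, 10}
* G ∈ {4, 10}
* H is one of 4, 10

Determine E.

D has just one choice, so D = 11. So A, C can't be 11.
C must be 3 (only option left). Strike 3 from F.
Among the 6 still-open variables, 7 fits only B (and all 6 values in {4, 5, 7, 8, 9, 10} must be used), so B = 7.
The 5 still-open variables together cover exactly {4, 5, 8, 9, 10} — 5 values for 5 variables — and 9 appears only in E's list, so E = 9.

9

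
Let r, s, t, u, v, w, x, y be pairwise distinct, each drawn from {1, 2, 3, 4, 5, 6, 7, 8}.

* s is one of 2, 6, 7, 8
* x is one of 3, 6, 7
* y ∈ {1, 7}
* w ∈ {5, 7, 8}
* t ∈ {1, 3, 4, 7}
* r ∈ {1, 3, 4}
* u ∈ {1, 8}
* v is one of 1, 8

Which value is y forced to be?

The 8 variables together cover exactly {1, 2, 3, 4, 5, 6, 7, 8} — 8 values for 8 variables — and 2 appears only in s's list, so s = 2.
Among the 7 still-open variables, 5 fits only w (and all 7 values in {1, 3, 4, 5, 6, 7, 8} must be used), so w = 5.
The 6 still-open variables together cover exactly {1, 3, 4, 6, 7, 8} — 6 values for 6 variables — and 6 appears only in x's list, so x = 6.
u and v share exactly the 2 values {1, 8}; by pigeonhole those values go to them, so strike 1, 8 from r, t, y.
So y = 7.

7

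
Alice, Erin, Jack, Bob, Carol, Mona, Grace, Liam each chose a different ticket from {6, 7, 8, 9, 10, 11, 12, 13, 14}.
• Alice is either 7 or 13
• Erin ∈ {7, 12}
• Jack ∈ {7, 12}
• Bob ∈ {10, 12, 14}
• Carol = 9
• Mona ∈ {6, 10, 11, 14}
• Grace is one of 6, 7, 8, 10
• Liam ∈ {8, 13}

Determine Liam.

8

Carol has just one choice, so Carol = 9.
Erin and Jack between them cover only {7, 12} — a naked pair. Remove those values from Alice, Bob, Grace.
Alice's domain is down to {13}, so Alice = 13. So Liam can't be 13.
So Liam = 8.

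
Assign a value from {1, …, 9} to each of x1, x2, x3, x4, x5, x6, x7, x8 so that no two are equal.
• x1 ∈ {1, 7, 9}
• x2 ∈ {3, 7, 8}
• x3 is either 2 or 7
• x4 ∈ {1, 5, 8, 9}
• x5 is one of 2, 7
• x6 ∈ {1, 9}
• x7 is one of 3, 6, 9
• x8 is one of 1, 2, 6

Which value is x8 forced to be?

6

Among the 8 variables, 5 fits only x4 (and all 8 values in {1, 2, 3, 5, 6, 7, 8, 9} must be used), so x4 = 5.
The 7 still-open variables together cover exactly {1, 2, 3, 6, 7, 8, 9} — 7 values for 7 variables — and 8 appears only in x2's list, so x2 = 8.
The 6 still-open variables together cover exactly {1, 2, 3, 6, 7, 9} — 6 values for 6 variables — and 3 appears only in x7's list, so x7 = 3.
Among the 5 still-open variables, 6 fits only x8 (and all 5 values in {1, 2, 6, 7, 9} must be used), so x8 = 6.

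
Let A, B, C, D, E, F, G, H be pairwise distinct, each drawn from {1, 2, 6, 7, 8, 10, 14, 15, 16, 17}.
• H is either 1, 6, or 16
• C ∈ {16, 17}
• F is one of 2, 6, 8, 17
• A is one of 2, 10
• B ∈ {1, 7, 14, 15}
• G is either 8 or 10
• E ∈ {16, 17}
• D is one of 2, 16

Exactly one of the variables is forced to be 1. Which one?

H

C and E share exactly the 2 values {16, 17}; by pigeonhole those values go to them, so strike 16, 17 from D, F, H.
D must be 2 (only option left). Remove 2 from A, F.
A has just one choice, so A = 10. Remove 10 from G.
G has just one choice, so G = 8. Eliminate 8 elsewhere: F.
That leaves F = 6. Eliminate 6 elsewhere: H.
So 1 goes to H.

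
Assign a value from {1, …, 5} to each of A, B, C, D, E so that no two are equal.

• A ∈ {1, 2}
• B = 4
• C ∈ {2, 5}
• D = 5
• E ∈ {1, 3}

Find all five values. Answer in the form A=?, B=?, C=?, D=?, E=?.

B's domain is down to {4}, so B = 4.
D has just one choice, so D = 5. Remove 5 from C.
That leaves C = 2. Strike 2 from A.
That leaves A = 1. Eliminate 1 elsewhere: E.
E must be 3 (only option left).

A=1, B=4, C=2, D=5, E=3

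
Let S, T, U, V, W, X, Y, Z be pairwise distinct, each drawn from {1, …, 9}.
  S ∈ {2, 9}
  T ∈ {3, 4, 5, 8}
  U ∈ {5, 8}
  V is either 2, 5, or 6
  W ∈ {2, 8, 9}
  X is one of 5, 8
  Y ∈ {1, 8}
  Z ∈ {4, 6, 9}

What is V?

6

The 8 variables draw from only 8 values {1, 2, 3, 4, 5, 6, 8, 9}, so each is used; only Y can be 1, hence Y = 1.
The 7 still-open variables together cover exactly {2, 3, 4, 5, 6, 8, 9} — 7 values for 7 variables — and 3 appears only in T's list, so T = 3.
The 6 still-open variables draw from only 6 values {2, 4, 5, 6, 8, 9}, so each is used; only Z can be 4, hence Z = 4.
The 5 still-open variables draw from only 5 values {2, 5, 6, 8, 9}, so each is used; only V can be 6, hence V = 6.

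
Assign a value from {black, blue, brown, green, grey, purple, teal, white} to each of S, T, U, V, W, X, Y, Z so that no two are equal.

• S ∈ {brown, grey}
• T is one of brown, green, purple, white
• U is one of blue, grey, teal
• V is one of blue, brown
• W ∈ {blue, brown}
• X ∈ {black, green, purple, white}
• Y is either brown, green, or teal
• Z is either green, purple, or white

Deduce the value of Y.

green

Among the 8 variables, black fits only X (and all 8 values in {black, blue, brown, green, grey, purple, teal, white} must be used), so X = black.
V and W share exactly the 2 values {blue, brown}; by pigeonhole those values go to them, so strike blue, brown from S, T, U, Y.
S must be grey (only option left). Eliminate grey elsewhere: U.
That leaves U = teal. Eliminate teal elsewhere: Y.
So Y = green.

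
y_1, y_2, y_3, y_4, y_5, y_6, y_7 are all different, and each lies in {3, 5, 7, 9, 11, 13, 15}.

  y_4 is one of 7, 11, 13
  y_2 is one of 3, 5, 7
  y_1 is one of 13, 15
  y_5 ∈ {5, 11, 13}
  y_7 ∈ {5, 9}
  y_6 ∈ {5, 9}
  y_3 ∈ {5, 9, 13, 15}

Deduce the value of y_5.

The 7 variables together cover exactly {3, 5, 7, 9, 11, 13, 15} — 7 values for 7 variables — and 3 appears only in y_2's list, so y_2 = 3.
Among the 6 still-open variables, 7 fits only y_4 (and all 6 values in {5, 7, 9, 11, 13, 15} must be used), so y_4 = 7.
The 5 still-open variables draw from only 5 values {5, 9, 11, 13, 15}, so each is used; only y_5 can be 11, hence y_5 = 11.

11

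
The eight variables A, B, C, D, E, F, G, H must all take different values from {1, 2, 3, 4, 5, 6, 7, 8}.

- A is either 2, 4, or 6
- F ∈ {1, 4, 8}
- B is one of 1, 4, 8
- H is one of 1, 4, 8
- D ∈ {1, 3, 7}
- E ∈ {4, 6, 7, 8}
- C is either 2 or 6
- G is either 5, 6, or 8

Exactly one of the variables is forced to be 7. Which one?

Among the 8 variables, 3 fits only D (and all 8 values in {1, 2, 3, 4, 5, 6, 7, 8} must be used), so D = 3.
The 7 still-open variables together cover exactly {1, 2, 4, 5, 6, 7, 8} — 7 values for 7 variables — and 5 appears only in G's list, so G = 5.
The 6 still-open variables together cover exactly {1, 2, 4, 6, 7, 8} — 6 values for 6 variables — and 7 appears only in E's list, so E = 7.

E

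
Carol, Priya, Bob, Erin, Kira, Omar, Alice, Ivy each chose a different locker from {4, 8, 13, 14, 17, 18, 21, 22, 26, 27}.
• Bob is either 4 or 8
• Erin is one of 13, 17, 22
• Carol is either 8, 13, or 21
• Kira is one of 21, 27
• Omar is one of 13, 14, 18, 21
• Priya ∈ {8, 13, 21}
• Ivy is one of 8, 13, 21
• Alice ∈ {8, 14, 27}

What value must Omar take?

18

Carol, Priya, Ivy share exactly the 3 values {8, 13, 21}; by pigeonhole those values go to them, so strike 8, 13, 21 from Bob, Erin, Kira, Omar, Alice.
Bob's domain is down to {4}, so Bob = 4.
Kira's domain is down to {27}, so Kira = 27. So Alice can't be 27.
Alice has just one choice, so Alice = 14. Remove 14 from Omar.
So Omar = 18.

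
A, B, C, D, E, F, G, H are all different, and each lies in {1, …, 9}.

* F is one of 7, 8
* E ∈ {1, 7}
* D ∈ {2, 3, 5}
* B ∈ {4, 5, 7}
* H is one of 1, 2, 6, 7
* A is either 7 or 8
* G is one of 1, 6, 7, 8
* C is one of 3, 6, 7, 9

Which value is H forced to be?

2

The 2 variables A and F are confined to {7, 8}, which locks those values in; drop them from B, C, E, G, H.
E's domain is down to {1}, so E = 1. Strike 1 from G, H.
G has just one choice, so G = 6. Eliminate 6 elsewhere: C, H.
So H = 2.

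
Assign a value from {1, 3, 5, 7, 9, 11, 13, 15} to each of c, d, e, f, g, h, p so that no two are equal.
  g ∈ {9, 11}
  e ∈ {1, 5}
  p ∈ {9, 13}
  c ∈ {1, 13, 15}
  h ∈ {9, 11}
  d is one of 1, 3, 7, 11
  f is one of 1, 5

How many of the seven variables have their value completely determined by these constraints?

2

e and f between them cover only {1, 5} — a naked pair. Remove those values from c, d.
The 2 variables g and h are confined to {9, 11}, which locks those values in; drop them from d, p.
p's domain is down to {13}, so p = 13. Eliminate 13 elsewhere: c.
c has just one choice, so c = 15.
Determined: c=15, p=13. The other variables each still have more than one consistent value. That makes 2.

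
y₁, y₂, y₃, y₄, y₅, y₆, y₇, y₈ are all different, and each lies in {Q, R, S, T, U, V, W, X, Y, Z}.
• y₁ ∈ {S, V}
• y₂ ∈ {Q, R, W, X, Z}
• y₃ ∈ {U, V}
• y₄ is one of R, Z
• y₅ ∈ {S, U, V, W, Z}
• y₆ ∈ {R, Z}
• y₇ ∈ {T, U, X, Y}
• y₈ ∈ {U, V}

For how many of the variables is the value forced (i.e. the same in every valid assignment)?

The 2 variables y₃ and y₈ are confined to {U, V}, which locks those values in; drop them from y₁, y₅, y₇.
y₁ has just one choice, so y₁ = S. Strike S from y₅.
The 2 variables y₄ and y₆ are confined to {R, Z}, which locks those values in; drop them from y₂, y₅.
y₅ must be W (only option left). Remove W from y₂.
Determined: y₁=S, y₅=W. The other variables each still have more than one consistent value. That makes 2.

2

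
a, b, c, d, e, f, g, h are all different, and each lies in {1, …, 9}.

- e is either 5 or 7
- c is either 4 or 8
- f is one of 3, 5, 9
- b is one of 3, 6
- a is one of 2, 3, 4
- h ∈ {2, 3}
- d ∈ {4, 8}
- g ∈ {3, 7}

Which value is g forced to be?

7

The 8 variables together cover exactly {2, 3, 4, 5, 6, 7, 8, 9} — 8 values for 8 variables — and 6 appears only in b's list, so b = 6.
The 7 still-open variables draw from only 7 values {2, 3, 4, 5, 7, 8, 9}, so each is used; only f can be 9, hence f = 9.
Among the 6 still-open variables, 5 fits only e (and all 6 values in {2, 3, 4, 5, 7, 8} must be used), so e = 5.
The 5 still-open variables together cover exactly {2, 3, 4, 7, 8} — 5 values for 5 variables — and 7 appears only in g's list, so g = 7.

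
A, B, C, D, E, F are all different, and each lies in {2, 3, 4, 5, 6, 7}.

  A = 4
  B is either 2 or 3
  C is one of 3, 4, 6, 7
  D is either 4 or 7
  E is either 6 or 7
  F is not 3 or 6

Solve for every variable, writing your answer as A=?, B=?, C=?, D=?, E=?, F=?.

A has just one choice, so A = 4. Eliminate 4 elsewhere: C, D, F.
D's domain is down to {7}, so D = 7. Strike 7 from C, E, F.
E must be 6 (only option left). Strike 6 from C.
C must be 3 (only option left). Eliminate 3 elsewhere: B.
B's domain is down to {2}, so B = 2. Eliminate 2 elsewhere: F.
F has just one choice, so F = 5.

A=4, B=2, C=3, D=7, E=6, F=5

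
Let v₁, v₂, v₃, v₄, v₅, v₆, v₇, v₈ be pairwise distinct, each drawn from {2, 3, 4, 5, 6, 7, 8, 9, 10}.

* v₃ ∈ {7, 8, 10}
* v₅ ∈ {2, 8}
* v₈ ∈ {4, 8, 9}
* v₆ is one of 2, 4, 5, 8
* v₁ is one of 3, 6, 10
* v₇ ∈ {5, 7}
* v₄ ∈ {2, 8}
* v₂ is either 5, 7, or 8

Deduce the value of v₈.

9

v₄ and v₅ between them cover only {2, 8} — a naked pair. Remove those values from v₂, v₃, v₆, v₈.
v₂ and v₇ share exactly the 2 values {5, 7}; by pigeonhole those values go to them, so strike 5, 7 from v₃, v₆.
v₃ must be 10 (only option left). Remove 10 from v₁.
v₆'s domain is down to {4}, so v₆ = 4. Strike 4 from v₈.
So v₈ = 9.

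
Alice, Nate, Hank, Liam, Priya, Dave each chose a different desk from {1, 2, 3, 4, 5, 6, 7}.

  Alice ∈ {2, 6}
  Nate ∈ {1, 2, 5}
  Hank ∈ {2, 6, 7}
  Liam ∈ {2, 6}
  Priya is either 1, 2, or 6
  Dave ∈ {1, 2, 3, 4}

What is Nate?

Alice and Liam share exactly the 2 values {2, 6}; by pigeonhole those values go to them, so strike 2, 6 from Nate, Hank, Priya, Dave.
That leaves Hank = 7.
Priya has just one choice, so Priya = 1. Eliminate 1 elsewhere: Nate, Dave.
So Nate = 5.

5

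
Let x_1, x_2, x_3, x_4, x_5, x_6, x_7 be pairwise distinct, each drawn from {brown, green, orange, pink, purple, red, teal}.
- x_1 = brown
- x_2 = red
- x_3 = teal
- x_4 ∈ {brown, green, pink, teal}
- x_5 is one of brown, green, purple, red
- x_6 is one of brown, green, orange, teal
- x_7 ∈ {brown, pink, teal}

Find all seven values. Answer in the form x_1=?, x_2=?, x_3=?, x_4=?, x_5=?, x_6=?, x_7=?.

x_1 has just one choice, so x_1 = brown. Remove brown from x_4, x_5, x_6, x_7.
x_2's domain is down to {red}, so x_2 = red. Strike red from x_5.
x_3 has just one choice, so x_3 = teal. So x_4, x_6, x_7 can't be teal.
That leaves x_7 = pink. Eliminate pink elsewhere: x_4.
x_4 has just one choice, so x_4 = green. So x_5, x_6 can't be green.
x_5's domain is down to {purple}, so x_5 = purple.
x_6 has just one choice, so x_6 = orange.

x_1=brown, x_2=red, x_3=teal, x_4=green, x_5=purple, x_6=orange, x_7=pink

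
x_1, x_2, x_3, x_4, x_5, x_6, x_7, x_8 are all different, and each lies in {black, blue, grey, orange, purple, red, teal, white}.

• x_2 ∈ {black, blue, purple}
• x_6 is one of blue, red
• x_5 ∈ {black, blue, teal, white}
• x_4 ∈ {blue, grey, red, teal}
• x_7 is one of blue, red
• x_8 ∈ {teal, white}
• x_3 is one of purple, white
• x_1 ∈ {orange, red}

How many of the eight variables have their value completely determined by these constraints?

The 8 variables draw from only 8 values {black, blue, grey, orange, purple, red, teal, white}, so each is used; only x_4 can be grey, hence x_4 = grey.
The 7 still-open variables draw from only 7 values {black, blue, orange, purple, red, teal, white}, so each is used; only x_1 can be orange, hence x_1 = orange.
x_6 and x_7 between them cover only {blue, red} — a naked pair. Remove those values from x_2, x_5.
Determined: x_1=orange, x_4=grey. The other variables each still have more than one consistent value. That makes 2.

2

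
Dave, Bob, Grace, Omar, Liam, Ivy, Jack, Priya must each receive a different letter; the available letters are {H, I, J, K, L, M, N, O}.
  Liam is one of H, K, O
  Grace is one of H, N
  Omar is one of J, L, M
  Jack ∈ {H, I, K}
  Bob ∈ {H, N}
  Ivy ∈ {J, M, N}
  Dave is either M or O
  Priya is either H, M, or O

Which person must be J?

Ivy

Among the 8 variables, I fits only Jack (and all 8 values in {H, I, J, K, L, M, N, O} must be used), so Jack = I.
The 7 still-open variables together cover exactly {H, J, K, L, M, N, O} — 7 values for 7 variables — and K appears only in Liam's list, so Liam = K.
Among the 6 still-open variables, L fits only Omar (and all 6 values in {H, J, L, M, N, O} must be used), so Omar = L.
Among the 5 still-open variables, J fits only Ivy (and all 5 values in {H, J, M, N, O} must be used), so Ivy = J.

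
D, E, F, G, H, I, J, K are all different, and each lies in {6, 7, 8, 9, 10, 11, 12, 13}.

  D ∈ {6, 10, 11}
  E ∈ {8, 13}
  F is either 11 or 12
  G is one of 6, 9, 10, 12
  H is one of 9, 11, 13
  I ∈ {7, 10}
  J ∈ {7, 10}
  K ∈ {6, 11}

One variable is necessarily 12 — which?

The 8 variables draw from only 8 values {6, 7, 8, 9, 10, 11, 12, 13}, so each is used; only E can be 8, hence E = 8.
The 7 still-open variables together cover exactly {6, 7, 9, 10, 11, 12, 13} — 7 values for 7 variables — and 13 appears only in H's list, so H = 13.
The 6 still-open variables draw from only 6 values {6, 7, 9, 10, 11, 12}, so each is used; only G can be 9, hence G = 9.
Among the 5 still-open variables, 12 fits only F (and all 5 values in {6, 7, 10, 11, 12} must be used), so F = 12.

F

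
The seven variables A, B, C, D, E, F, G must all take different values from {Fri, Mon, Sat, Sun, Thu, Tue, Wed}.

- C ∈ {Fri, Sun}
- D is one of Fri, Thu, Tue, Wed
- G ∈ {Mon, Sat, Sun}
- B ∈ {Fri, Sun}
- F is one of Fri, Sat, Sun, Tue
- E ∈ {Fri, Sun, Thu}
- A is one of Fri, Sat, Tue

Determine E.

Among the 7 variables, Mon fits only G (and all 7 values in {Fri, Mon, Sat, Sun, Thu, Tue, Wed} must be used), so G = Mon.
The 6 still-open variables draw from only 6 values {Fri, Sat, Sun, Thu, Tue, Wed}, so each is used; only D can be Wed, hence D = Wed.
Among the 5 still-open variables, Thu fits only E (and all 5 values in {Fri, Sat, Sun, Thu, Tue} must be used), so E = Thu.

Thu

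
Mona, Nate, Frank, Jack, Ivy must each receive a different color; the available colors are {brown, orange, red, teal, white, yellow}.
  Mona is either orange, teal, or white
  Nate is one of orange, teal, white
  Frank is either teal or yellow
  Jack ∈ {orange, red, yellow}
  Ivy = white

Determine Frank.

yellow

Ivy has just one choice, so Ivy = white. Eliminate white elsewhere: Mona, Nate.
The 4 still-open variables together cover exactly {orange, red, teal, yellow} — 4 values for 4 variables — and red appears only in Jack's list, so Jack = red.
The 3 still-open variables draw from only 3 values {orange, teal, yellow}, so each is used; only Frank can be yellow, hence Frank = yellow.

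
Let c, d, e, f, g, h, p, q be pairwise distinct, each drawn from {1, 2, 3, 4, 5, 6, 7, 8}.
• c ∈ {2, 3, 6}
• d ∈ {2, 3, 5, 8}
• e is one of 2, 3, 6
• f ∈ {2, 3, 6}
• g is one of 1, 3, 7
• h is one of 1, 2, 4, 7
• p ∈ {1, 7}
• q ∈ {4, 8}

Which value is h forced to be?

4

Among the 8 variables, 5 fits only d (and all 8 values in {1, 2, 3, 4, 5, 6, 7, 8} must be used), so d = 5.
The 7 still-open variables draw from only 7 values {1, 2, 3, 4, 6, 7, 8}, so each is used; only q can be 8, hence q = 8.
The 6 still-open variables draw from only 6 values {1, 2, 3, 4, 6, 7}, so each is used; only h can be 4, hence h = 4.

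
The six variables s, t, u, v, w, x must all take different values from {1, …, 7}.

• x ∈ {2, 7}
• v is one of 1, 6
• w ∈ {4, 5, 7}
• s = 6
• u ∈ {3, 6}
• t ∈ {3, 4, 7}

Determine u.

s must be 6 (only option left). So u, v can't be 6.
So u = 3.

3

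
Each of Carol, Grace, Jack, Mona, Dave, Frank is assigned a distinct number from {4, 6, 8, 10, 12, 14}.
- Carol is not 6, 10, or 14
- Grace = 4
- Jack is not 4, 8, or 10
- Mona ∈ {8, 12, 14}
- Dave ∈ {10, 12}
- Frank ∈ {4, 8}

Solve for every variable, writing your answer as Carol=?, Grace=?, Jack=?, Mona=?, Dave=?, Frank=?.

Carol=12, Grace=4, Jack=6, Mona=14, Dave=10, Frank=8

Grace must be 4 (only option left). Remove 4 from Carol, Frank.
Frank must be 8 (only option left). Strike 8 from Carol, Mona.
Carol has just one choice, so Carol = 12. Eliminate 12 elsewhere: Jack, Mona, Dave.
That leaves Mona = 14. Remove 14 from Jack.
That leaves Dave = 10.
Jack's domain is down to {6}, so Jack = 6.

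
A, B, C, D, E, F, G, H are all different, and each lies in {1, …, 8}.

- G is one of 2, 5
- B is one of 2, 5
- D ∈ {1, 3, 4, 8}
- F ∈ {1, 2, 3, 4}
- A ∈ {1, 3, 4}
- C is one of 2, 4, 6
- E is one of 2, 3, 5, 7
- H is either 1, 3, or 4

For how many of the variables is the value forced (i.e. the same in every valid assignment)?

3

Among the 8 variables, 6 fits only C (and all 8 values in {1, 2, 3, 4, 5, 6, 7, 8} must be used), so C = 6.
Among the 7 still-open variables, 7 fits only E (and all 7 values in {1, 2, 3, 4, 5, 7, 8} must be used), so E = 7.
The 6 still-open variables draw from only 6 values {1, 2, 3, 4, 5, 8}, so each is used; only D can be 8, hence D = 8.
B and G share exactly the 2 values {2, 5}; by pigeonhole those values go to them, so strike 2, 5 from F.
Determined: C=6, D=8, E=7. The other variables each still have more than one consistent value. That makes 3.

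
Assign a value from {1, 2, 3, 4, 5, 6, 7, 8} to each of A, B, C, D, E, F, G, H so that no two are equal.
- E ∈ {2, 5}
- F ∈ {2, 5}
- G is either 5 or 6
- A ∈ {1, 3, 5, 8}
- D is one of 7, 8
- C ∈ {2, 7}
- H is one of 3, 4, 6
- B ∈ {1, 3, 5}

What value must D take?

8

Among the 8 variables, 4 fits only H (and all 8 values in {1, 2, 3, 4, 5, 6, 7, 8} must be used), so H = 4.
The 7 still-open variables together cover exactly {1, 2, 3, 5, 6, 7, 8} — 7 values for 7 variables — and 6 appears only in G's list, so G = 6.
E and F between them cover only {2, 5} — a naked pair. Remove those values from A, B, C.
That leaves C = 7. Strike 7 from D.
So D = 8.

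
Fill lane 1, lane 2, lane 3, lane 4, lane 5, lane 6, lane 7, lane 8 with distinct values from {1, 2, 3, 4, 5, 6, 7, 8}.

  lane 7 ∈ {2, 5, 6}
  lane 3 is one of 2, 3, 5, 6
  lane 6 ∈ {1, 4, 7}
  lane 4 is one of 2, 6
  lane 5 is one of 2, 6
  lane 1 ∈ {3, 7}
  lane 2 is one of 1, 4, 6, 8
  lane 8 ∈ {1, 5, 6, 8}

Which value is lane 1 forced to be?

lane 4 and lane 5 share exactly the 2 values {2, 6}; by pigeonhole those values go to them, so strike 2, 6 from lane 2, lane 3, lane 7, lane 8.
lane 7 must be 5 (only option left). So lane 3, lane 8 can't be 5.
lane 3 has just one choice, so lane 3 = 3. So lane 1 can't be 3.
So lane 1 = 7.

7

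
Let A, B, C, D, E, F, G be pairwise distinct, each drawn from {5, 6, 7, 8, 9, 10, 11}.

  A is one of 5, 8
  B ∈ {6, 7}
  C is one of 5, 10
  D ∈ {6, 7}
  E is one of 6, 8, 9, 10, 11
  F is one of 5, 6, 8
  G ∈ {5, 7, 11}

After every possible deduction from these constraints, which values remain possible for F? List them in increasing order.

5, 8

The 7 variables together cover exactly {5, 6, 7, 8, 9, 10, 11} — 7 values for 7 variables — and 9 appears only in E's list, so E = 9.
Among the 6 still-open variables, 10 fits only C (and all 6 values in {5, 6, 7, 8, 10, 11} must be used), so C = 10.
The 5 still-open variables together cover exactly {5, 6, 7, 8, 11} — 5 values for 5 variables — and 11 appears only in G's list, so G = 11.
B and D between them cover only {6, 7} — a naked pair. Remove those values from F.
No further eliminations apply; F can still be any of 5, 8.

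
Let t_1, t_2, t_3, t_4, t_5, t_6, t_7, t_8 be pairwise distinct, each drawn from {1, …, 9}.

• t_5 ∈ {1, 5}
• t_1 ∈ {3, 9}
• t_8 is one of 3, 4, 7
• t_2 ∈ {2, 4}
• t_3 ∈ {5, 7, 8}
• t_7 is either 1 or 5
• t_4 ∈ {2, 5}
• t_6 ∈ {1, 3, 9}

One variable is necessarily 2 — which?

t_4

The 8 variables together cover exactly {1, 2, 3, 4, 5, 7, 8, 9} — 8 values for 8 variables — and 8 appears only in t_3's list, so t_3 = 8.
Among the 7 still-open variables, 7 fits only t_8 (and all 7 values in {1, 2, 3, 4, 5, 7, 9} must be used), so t_8 = 7.
Among the 6 still-open variables, 4 fits only t_2 (and all 6 values in {1, 2, 3, 4, 5, 9} must be used), so t_2 = 4.
Among the 5 still-open variables, 2 fits only t_4 (and all 5 values in {1, 2, 3, 5, 9} must be used), so t_4 = 2.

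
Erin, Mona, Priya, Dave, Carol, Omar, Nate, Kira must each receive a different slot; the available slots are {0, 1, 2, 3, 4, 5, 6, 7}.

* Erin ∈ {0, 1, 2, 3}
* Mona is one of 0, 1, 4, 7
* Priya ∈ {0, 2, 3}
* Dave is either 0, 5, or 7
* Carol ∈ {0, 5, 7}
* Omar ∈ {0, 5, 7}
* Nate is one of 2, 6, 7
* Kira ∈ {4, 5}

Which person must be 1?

Mona

The 8 variables draw from only 8 values {0, 1, 2, 3, 4, 5, 6, 7}, so each is used; only Nate can be 6, hence Nate = 6.
Dave, Carol, Omar between them cover only {0, 5, 7} — a naked triple. Remove those values from Erin, Mona, Priya, Kira.
That leaves Kira = 4. So Mona can't be 4.
So 1 goes to Mona.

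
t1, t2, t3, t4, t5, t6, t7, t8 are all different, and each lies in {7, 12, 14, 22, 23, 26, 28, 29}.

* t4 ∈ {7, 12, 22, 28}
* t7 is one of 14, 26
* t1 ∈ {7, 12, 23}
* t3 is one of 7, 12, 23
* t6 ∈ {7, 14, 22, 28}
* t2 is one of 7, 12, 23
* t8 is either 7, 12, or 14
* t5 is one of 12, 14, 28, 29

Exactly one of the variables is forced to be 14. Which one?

Among the 8 variables, 26 fits only t7 (and all 8 values in {7, 12, 14, 22, 23, 26, 28, 29} must be used), so t7 = 26.
Among the 7 still-open variables, 29 fits only t5 (and all 7 values in {7, 12, 14, 22, 23, 28, 29} must be used), so t5 = 29.
t1, t2, t3 share exactly the 3 values {7, 12, 23}; by pigeonhole those values go to them, so strike 7, 12, 23 from t4, t6, t8.
So 14 goes to t8.

t8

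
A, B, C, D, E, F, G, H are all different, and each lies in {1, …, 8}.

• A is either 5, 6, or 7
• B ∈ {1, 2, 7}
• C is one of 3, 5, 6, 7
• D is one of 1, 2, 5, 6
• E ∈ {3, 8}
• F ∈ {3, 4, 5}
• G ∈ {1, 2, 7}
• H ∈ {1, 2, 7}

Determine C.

Among the 8 variables, 4 fits only F (and all 8 values in {1, 2, 3, 4, 5, 6, 7, 8} must be used), so F = 4.
The 7 still-open variables draw from only 7 values {1, 2, 3, 5, 6, 7, 8}, so each is used; only E can be 8, hence E = 8.
The 6 still-open variables together cover exactly {1, 2, 3, 5, 6, 7} — 6 values for 6 variables — and 3 appears only in C's list, so C = 3.

3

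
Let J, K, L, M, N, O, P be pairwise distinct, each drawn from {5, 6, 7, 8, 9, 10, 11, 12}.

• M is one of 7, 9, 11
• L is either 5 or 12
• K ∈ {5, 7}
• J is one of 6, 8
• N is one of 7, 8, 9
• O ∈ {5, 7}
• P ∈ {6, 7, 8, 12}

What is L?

The 7 variables together cover exactly {5, 6, 7, 8, 9, 11, 12} — 7 values for 7 variables — and 11 appears only in M's list, so M = 11.
The 6 still-open variables draw from only 6 values {5, 6, 7, 8, 9, 12}, so each is used; only N can be 9, hence N = 9.
K and O between them cover only {5, 7} — a naked pair. Remove those values from L, P.
So L = 12.

12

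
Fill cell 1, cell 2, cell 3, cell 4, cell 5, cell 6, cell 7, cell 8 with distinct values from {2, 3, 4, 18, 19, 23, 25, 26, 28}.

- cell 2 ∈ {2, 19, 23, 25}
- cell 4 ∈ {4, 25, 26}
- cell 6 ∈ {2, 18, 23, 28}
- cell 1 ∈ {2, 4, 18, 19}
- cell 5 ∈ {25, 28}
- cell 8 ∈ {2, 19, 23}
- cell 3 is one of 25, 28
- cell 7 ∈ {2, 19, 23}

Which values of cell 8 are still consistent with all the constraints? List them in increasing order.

The 8 variables draw from only 8 values {2, 4, 18, 19, 23, 25, 26, 28}, so each is used; only cell 4 can be 26, hence cell 4 = 26.
The 7 still-open variables together cover exactly {2, 4, 18, 19, 23, 25, 28} — 7 values for 7 variables — and 4 appears only in cell 1's list, so cell 1 = 4.
The 6 still-open variables together cover exactly {2, 18, 19, 23, 25, 28} — 6 values for 6 variables — and 18 appears only in cell 6's list, so cell 6 = 18.
cell 3 and cell 5 between them cover only {25, 28} — a naked pair. Remove those values from cell 2.
No further eliminations apply; cell 8 can still be any of 2, 19, 23.

2, 19, 23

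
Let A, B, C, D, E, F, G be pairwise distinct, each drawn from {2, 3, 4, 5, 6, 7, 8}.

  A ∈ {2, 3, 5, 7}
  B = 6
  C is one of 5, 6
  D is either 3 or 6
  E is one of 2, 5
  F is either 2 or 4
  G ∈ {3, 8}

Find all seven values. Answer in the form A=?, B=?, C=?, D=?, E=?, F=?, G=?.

B must be 6 (only option left). So C, D can't be 6.
C has just one choice, so C = 5. Strike 5 from A, E.
D's domain is down to {3}, so D = 3. Strike 3 from A, G.
That leaves E = 2. Strike 2 from A, F.
F must be 4 (only option left).
G has just one choice, so G = 8.
A's domain is down to {7}, so A = 7.

A=7, B=6, C=5, D=3, E=2, F=4, G=8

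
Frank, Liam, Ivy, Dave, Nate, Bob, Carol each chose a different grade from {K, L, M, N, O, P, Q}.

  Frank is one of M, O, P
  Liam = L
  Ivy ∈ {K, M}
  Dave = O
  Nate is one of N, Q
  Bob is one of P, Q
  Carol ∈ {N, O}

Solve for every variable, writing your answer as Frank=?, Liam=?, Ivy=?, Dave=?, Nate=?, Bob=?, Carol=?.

Liam must be L (only option left).
Dave must be O (only option left). Strike O from Frank, Carol.
Carol must be N (only option left). Eliminate N elsewhere: Nate.
Nate has just one choice, so Nate = Q. Strike Q from Bob.
Bob's domain is down to {P}, so Bob = P. Eliminate P elsewhere: Frank.
Frank must be M (only option left). So Ivy can't be M.
Ivy must be K (only option left).

Frank=M, Liam=L, Ivy=K, Dave=O, Nate=Q, Bob=P, Carol=N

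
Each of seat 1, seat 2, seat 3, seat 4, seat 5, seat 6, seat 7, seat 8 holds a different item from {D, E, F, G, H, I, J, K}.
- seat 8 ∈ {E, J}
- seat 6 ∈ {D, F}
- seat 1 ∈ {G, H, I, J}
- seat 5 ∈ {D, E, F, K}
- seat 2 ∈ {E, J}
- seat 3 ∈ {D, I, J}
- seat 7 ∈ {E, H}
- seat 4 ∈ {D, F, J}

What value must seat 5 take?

The 8 variables draw from only 8 values {D, E, F, G, H, I, J, K}, so each is used; only seat 1 can be G, hence seat 1 = G.
Among the 7 still-open variables, H fits only seat 7 (and all 7 values in {D, E, F, H, I, J, K} must be used), so seat 7 = H.
The 6 still-open variables draw from only 6 values {D, E, F, I, J, K}, so each is used; only seat 3 can be I, hence seat 3 = I.
The 5 still-open variables draw from only 5 values {D, E, F, J, K}, so each is used; only seat 5 can be K, hence seat 5 = K.

K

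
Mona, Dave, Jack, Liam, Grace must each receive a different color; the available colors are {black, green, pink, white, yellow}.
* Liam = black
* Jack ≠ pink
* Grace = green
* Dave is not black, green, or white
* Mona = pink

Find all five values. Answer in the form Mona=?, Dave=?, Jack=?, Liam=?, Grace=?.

Mona=pink, Dave=yellow, Jack=white, Liam=black, Grace=green

Mona has just one choice, so Mona = pink. Remove pink from Dave.
Dave must be yellow (only option left). So Jack can't be yellow.
Liam's domain is down to {black}, so Liam = black. Eliminate black elsewhere: Jack.
Grace must be green (only option left). Strike green from Jack.
Jack has just one choice, so Jack = white.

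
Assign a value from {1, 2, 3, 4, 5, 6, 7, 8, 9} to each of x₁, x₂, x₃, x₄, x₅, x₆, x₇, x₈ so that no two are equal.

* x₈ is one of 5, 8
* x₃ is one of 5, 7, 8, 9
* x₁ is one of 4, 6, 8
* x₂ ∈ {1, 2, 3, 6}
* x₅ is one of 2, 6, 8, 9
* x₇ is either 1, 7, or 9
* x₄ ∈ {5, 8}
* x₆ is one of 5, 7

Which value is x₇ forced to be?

The 2 variables x₄ and x₈ are confined to {5, 8}, which locks those values in; drop them from x₁, x₃, x₅, x₆.
x₆'s domain is down to {7}, so x₆ = 7. So x₃, x₇ can't be 7.
x₃'s domain is down to {9}, so x₃ = 9. Remove 9 from x₅, x₇.
So x₇ = 1.

1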